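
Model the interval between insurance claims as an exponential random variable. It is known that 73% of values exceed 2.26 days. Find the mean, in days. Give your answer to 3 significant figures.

7.18

e^(−λ·2.26) = 0.73 ⇒ λ = −ln(0.73)/2.26 = 0.139253.
Mean = 1/λ = 7.1812 days.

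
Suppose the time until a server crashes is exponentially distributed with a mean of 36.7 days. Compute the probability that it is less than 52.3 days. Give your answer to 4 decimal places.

The rate is λ = 1/36.7 = 0.027248 per day.
P(X ≤ 52.3) = 1 − e^(−λ·52.3) = 1 − e^(−1.4251) ≈ 0.7595.

0.7595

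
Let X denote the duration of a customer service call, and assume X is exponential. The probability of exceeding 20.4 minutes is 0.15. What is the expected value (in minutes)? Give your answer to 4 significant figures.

e^(−λ·20.4) = 0.15 ⇒ λ = −ln(0.15)/20.4 = 0.0929961.
Mean = 1/λ = 10.7531 minutes.

10.75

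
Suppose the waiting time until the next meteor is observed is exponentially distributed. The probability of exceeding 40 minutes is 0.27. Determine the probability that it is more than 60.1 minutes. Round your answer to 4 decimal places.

e^(−λ·40) = 0.27 ⇒ λ = −ln(0.27)/40 = 0.0327333.
P(X > 60.1) = e^(−0.0327333·60.1) = e^(−1.9673) ≈ 0.1398.

0.1398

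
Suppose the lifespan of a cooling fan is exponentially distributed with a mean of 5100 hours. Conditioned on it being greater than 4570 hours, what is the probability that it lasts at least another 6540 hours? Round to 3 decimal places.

The rate is λ = 1/5100 = 0.000196078 per hour.
By the memoryless property, P(X > 4570+6540 | X > 4570) = P(X > 6540).
P(X > 6540) = e^(−1.2824) ≈ 0.277.

0.277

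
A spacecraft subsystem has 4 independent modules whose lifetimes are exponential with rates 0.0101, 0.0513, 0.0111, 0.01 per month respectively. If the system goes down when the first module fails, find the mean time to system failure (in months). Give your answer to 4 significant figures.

12.12

The time to first failure is exponential with rate Σλ = 0.0101 + 0.0513 + 0.0111 + 0.01 = 0.0825.
E[min] = 1/Σλ = 1/0.0825 = 12.1212 months.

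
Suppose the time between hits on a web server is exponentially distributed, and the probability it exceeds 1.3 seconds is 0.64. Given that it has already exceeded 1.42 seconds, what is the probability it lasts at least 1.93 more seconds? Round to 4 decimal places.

0.5155

From e^(−λ·1.3) = 0.64, λ = −ln(0.64)/1.3 = 0.343298.
Memoryless: P(X > 1.42+1.93 | X > 1.42) = P(X > 1.93) = e^(−0.343298·1.93) ≈ 0.5155.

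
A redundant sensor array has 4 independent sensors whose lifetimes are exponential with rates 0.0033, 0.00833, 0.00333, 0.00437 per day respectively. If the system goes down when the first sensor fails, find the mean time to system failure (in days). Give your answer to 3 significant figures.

51.7

The time to first failure is exponential with rate Σλ = 0.0033 + 0.00833 + 0.00333 + 0.00437 = 0.01933.
E[min] = 1/Σλ = 1/0.01933 = 51.7331 days.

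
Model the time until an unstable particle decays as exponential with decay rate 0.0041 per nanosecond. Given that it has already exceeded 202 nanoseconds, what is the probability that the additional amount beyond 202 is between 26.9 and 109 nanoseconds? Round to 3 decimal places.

Memoryless: the residual past 202 is again Exp(λ).
P(26.9 < residual < 109) = e^(−λ·26.9) − e^(−λ·109) = 0.89557 − 0.63961 ≈ 0.256.

0.256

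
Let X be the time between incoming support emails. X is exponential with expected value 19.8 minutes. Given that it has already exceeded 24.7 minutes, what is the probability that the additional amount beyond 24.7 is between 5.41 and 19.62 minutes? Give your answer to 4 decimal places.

The rate is λ = 1/19.8 = 0.0505051 per minute.
Memoryless: the residual past 24.7 is again Exp(λ).
P(5.41 < residual < 19.62) = e^(−λ·5.41) − e^(−λ·19.62) = 0.76092 − 0.37124 ≈ 0.3897.

0.3897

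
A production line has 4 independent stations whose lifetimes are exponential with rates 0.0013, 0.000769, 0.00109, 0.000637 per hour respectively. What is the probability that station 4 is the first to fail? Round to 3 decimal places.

The time to first failure is exponential with rate Σλ = 0.0013 + 0.000769 + 0.00109 + 0.000637 = 0.003796.
P(station 4 first) = λ_4/Σλ = 0.000637/0.003796 ≈ 0.168.

0.168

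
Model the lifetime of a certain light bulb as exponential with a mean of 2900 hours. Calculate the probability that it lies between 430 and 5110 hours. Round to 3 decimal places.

The rate is λ = 1/2900 = 0.000344828 per hour.
P(430 < X < 5110) = e^(−λ·430) − e^(−λ·5110) = 0.86219 − 0.17169 ≈ 0.691.

0.691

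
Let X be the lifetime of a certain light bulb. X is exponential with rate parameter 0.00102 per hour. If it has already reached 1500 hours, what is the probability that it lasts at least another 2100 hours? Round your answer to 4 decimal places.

0.1174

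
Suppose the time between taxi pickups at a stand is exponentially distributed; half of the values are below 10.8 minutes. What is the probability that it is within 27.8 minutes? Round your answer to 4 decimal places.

0.8321

For an exponential, median = ln(2)/λ, so λ = ln 2 / 10.8 = 0.0641803 per minute.
P(X ≤ 27.8) = 1 − e^(−λ·27.8) = 1 − e^(−1.7842) ≈ 0.8321.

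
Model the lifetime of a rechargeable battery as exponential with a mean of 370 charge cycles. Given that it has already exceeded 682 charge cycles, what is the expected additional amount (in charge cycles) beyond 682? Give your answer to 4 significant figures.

The rate is λ = 1/370 = 0.0027027 per charge cycle.
By memorylessness, the remaining amount past any threshold is again Exp(λ) with mean 1/λ = 370 charge cycles.

370.0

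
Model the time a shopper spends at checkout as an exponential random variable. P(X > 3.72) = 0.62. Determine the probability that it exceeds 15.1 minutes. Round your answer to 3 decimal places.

0.144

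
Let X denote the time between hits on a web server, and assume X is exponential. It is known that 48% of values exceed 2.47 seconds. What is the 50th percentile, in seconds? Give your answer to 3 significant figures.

e^(−λ·2.47) = 0.48 ⇒ λ = −ln(0.48)/2.47 = 0.297154.
50th percentile: 1 − e^(−λt) = 0.5, t = −ln(0.5)/λ = 2.33262 seconds.

2.33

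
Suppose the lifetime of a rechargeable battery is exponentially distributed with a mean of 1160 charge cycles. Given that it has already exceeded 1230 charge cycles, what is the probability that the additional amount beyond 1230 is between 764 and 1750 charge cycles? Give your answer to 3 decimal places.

The rate is λ = 1/1160 = 0.000862069 per charge cycle.
Memoryless: the residual past 1230 is again Exp(λ).
P(764 < residual < 1750) = e^(−λ·764) − e^(−λ·1750) = 0.51756 − 0.22121 ≈ 0.296.

0.296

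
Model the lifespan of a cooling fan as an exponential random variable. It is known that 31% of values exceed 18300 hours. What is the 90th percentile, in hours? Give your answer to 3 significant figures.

e^(−λ·18300) = 0.31 ⇒ λ = −ln(0.31)/18300 = 0.0000639991.
90th percentile: 1 − e^(−λt) = 0.9, t = −ln(0.1)/λ = 35978.4 hours.

36000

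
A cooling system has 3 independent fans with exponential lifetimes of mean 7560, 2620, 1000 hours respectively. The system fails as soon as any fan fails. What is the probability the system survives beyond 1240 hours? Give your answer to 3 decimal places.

0.153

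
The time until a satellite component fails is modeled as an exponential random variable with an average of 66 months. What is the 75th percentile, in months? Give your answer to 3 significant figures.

The rate is λ = 1/66 = 0.0151515 per month.
Set 1 − e^(−λt) = 0.75, so t = −ln(0.25)/λ = 1.3863/0.0151515 ≈ 91.4954 months.

91.5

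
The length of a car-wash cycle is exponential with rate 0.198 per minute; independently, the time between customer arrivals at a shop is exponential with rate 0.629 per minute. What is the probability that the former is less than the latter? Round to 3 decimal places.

0.239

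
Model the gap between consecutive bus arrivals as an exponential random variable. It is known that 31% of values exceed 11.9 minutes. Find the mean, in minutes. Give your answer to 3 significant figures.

10.2

e^(−λ·11.9) = 0.31 ⇒ λ = −ln(0.31)/11.9 = 0.0984187.
Mean = 1/λ = 10.1607 minutes.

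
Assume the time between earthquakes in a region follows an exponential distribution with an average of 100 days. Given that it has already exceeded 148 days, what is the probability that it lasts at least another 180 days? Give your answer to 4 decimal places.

0.1653

The rate is λ = 1/100 = 0.01 per day.
By the memoryless property, P(X > 148+180 | X > 148) = P(X > 180).
P(X > 180) = e^(−1.8) ≈ 0.1653.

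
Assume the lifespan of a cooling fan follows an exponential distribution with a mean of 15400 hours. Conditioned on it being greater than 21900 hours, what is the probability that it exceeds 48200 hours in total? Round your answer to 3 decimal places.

The rate is λ = 1/15400 = 0.0000649351 per hour.
By the memoryless property, P(X > 21900+26300 | X > 21900) = P(X > 26300).
P(X > 26300) = e^(−1.7078) ≈ 0.181.

0.181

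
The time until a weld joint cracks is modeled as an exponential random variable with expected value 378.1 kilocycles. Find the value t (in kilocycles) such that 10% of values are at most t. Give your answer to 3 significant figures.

39.8

The rate is λ = 1/378.1 = 0.0026448 per kilocycle.
Set 1 − e^(−λt) = 0.1, so t = −ln(0.9)/λ = 0.10536/0.0026448 ≈ 39.8368 kilocycles.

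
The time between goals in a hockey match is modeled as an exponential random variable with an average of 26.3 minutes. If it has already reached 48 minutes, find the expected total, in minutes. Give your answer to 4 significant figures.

74.30

The rate is λ = 1/26.3 = 0.0380228 per minute.
By memorylessness, E[X | X > 48] = 48 + 1/λ = 48 + 26.3 = 74.3 minutes.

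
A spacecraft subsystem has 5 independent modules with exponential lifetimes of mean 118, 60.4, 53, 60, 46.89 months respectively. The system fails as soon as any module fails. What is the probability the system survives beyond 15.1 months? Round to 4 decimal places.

0.2904

The first failure time is exponential with rate Σλ_i = 1/118 + 1/60.4 + 1/53 + 1/60 + 1/46.89 = 0.081892 per month.
P(min > 15.1) = e^(−0.081892·15.1) = e^(−1.2366) ≈ 0.2904.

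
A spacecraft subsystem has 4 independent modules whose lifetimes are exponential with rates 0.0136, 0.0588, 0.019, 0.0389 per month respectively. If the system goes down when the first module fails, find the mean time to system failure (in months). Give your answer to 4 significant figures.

The time to first failure is exponential with rate Σλ = 0.0136 + 0.0588 + 0.019 + 0.0389 = 0.1303.
E[min] = 1/Σλ = 1/0.1303 = 7.6746 months.

7.675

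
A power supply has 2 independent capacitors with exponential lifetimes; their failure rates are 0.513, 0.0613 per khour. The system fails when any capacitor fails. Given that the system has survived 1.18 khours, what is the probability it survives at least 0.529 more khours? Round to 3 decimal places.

0.738

Time to first failure ~ Exp(Σλ) with Σλ = 0.5743.
By memorylessness, P(T > 1.18+0.529 | T > 1.18) = P(T > 0.529) = e^(−0.5743·0.529) ≈ 0.738.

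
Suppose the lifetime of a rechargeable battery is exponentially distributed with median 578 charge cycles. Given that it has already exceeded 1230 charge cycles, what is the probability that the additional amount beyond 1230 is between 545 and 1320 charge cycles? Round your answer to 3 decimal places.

0.315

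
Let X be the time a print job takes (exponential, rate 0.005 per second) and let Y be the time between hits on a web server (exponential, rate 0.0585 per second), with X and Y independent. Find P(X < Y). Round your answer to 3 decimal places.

0.079

λ_1 = 0.005, λ_2 = 0.0585.
For independent exponentials, P(X < Y) = λ_1/(λ_1+λ_2) = 0.005/0.0635 ≈ 0.079.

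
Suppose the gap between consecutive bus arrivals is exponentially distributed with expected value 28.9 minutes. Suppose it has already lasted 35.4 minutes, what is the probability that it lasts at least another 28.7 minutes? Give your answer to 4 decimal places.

0.3704

The rate is λ = 1/28.9 = 0.0346021 per minute.
By the memoryless property, P(X > 35.4+28.7 | X > 35.4) = P(X > 28.7).
P(X > 28.7) = e^(−0.99308) ≈ 0.3704.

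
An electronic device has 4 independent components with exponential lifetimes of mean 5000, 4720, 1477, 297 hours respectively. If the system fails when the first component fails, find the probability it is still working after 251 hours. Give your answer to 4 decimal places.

0.3268

The first failure time is exponential with rate Σλ_i = 1/5000 + 1/4720 + 1/1477 + 1/297 = 0.00445592 per hour.
P(min > 251) = e^(−0.00445592·251) = e^(−1.1184) ≈ 0.3268.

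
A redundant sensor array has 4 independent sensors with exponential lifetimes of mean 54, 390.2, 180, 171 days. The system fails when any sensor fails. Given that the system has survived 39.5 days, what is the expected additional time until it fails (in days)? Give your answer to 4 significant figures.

30.78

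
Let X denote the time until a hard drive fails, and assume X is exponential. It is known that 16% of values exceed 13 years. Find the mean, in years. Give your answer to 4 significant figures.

7.094

e^(−λ·13) = 0.16 ⇒ λ = −ln(0.16)/13 = 0.140968.
Mean = 1/λ = 7.09382 years.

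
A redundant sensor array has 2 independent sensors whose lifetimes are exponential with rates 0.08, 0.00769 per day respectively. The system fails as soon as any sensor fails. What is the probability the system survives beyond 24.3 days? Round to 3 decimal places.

0.119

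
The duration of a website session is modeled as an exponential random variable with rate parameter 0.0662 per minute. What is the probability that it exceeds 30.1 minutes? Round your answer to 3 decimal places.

0.136

P(X > 30.1) = e^(−λ·30.1) = e^(−1.9926) ≈ 0.136.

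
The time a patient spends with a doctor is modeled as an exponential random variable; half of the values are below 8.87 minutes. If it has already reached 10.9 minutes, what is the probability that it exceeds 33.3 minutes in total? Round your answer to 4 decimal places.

0.1737

For an exponential, median = ln(2)/λ, so λ = ln 2 / 8.87 = 0.0781451 per minute.
By the memoryless property, P(X > 10.9+22.4 | X > 10.9) = P(X > 22.4).
P(X > 22.4) = e^(−1.7505) ≈ 0.1737.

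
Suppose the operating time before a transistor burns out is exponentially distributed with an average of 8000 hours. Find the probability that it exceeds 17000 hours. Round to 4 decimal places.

The rate is λ = 1/8000 = 0.000125 per hour.
P(X > 17000) = e^(−λ·17000) = e^(−2.125) ≈ 0.1194.

0.1194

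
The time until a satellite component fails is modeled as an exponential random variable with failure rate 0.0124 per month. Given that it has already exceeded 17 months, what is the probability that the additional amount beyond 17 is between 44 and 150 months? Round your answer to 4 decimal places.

0.4238

Memoryless: the residual past 17 is again Exp(λ).
P(44 < residual < 150) = e^(−λ·44) − e^(−λ·150) = 0.57949 − 0.15567 ≈ 0.4238.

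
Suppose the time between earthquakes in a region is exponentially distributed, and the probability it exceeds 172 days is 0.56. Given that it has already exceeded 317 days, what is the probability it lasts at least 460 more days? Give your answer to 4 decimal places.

From e^(−λ·172) = 0.56, λ = −ln(0.56)/172 = 0.00337104.
Memoryless: P(X > 317+460 | X > 317) = P(X > 460) = e^(−0.00337104·460) ≈ 0.2121.

0.2121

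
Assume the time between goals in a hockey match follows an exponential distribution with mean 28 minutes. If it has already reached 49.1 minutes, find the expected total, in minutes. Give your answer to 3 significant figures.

77.1

The rate is λ = 1/28 = 0.0357143 per minute.
By memorylessness, E[X | X > 49.1] = 49.1 + 1/λ = 49.1 + 28 = 77.1 minutes.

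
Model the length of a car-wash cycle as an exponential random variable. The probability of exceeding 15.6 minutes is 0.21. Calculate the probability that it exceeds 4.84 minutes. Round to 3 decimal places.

0.616

e^(−λ·15.6) = 0.21 ⇒ λ = −ln(0.21)/15.6 = 0.100042.
P(X > 4.84) = e^(−0.100042·4.84) = e^(−0.4842) ≈ 0.616.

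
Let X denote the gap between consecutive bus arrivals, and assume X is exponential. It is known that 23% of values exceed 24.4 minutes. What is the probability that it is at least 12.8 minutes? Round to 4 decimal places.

0.4626

e^(−λ·24.4) = 0.23 ⇒ λ = −ln(0.23)/24.4 = 0.0602326.
P(X > 12.8) = e^(−0.0602326·12.8) = e^(−0.77098) ≈ 0.4626.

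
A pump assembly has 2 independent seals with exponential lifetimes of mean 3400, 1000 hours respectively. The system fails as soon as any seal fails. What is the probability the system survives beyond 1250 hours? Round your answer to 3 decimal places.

0.198

The first failure time is exponential with rate Σλ_i = 1/3400 + 1/1000 = 0.00129412 per hour.
P(min > 1250) = e^(−0.00129412·1250) = e^(−1.6176) ≈ 0.198.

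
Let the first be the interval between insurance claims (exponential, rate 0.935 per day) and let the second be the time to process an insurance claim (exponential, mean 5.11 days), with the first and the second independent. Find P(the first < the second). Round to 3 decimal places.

0.827

λ_1 = 0.935, λ_2 = 1/5.11 = 0.195695.
For independent exponentials, P(the first < the second) = λ_1/(λ_1+λ_2) = 0.935/1.13069 ≈ 0.827.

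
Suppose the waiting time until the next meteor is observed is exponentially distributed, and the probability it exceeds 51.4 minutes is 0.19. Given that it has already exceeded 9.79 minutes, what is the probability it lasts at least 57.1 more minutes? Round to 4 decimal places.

0.1580

From e^(−λ·51.4) = 0.19, λ = −ln(0.19)/51.4 = 0.0323099.
Memoryless: P(X > 9.79+57.1 | X > 9.79) = P(X > 57.1) = e^(−0.0323099·57.1) ≈ 0.1580.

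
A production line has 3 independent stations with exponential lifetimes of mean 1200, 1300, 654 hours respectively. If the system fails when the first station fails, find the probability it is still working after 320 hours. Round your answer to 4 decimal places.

0.3671

The first failure time is exponential with rate Σλ_i = 1/1200 + 1/1300 + 1/654 = 0.00313162 per hour.
P(min > 320) = e^(−0.00313162·320) = e^(−1.0021) ≈ 0.3671.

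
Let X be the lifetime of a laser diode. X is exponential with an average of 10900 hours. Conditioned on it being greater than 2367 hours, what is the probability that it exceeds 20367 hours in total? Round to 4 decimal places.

The rate is λ = 1/10900 = 0.0000917431 per hour.
By the memoryless property, P(X > 2367+18000 | X > 2367) = P(X > 18000).
P(X > 18000) = e^(−1.6514) ≈ 0.1918.

0.1918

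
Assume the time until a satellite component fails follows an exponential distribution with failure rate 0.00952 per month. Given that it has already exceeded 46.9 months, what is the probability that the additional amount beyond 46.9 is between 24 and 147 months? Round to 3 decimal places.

Memoryless: the residual past 46.9 is again Exp(λ).
P(24 < residual < 147) = e^(−λ·24) − e^(−λ·147) = 0.79574 − 0.24674 ≈ 0.549.

0.549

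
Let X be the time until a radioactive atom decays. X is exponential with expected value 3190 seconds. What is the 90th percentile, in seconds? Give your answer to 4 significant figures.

The rate is λ = 1/3190 = 0.00031348 per second.
Set 1 − e^(−λt) = 0.9, so t = −ln(0.1)/λ = 2.3026/0.00031348 ≈ 7345.25 seconds.

7345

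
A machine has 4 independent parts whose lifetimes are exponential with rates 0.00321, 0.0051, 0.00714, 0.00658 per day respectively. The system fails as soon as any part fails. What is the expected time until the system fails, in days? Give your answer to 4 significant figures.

The time to first failure is exponential with rate Σλ = 0.00321 + 0.0051 + 0.00714 + 0.00658 = 0.02203.
E[min] = 1/Σλ = 1/0.02203 = 45.3926 days.

45.39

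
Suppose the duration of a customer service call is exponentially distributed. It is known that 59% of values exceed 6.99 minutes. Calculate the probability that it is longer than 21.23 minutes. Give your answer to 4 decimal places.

0.2014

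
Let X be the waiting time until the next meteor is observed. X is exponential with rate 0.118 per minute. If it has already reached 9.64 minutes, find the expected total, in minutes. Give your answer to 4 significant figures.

By memorylessness, E[X | X > 9.64] = 9.64 + 1/λ = 9.64 + 8.47458 = 18.1146 minutes.

18.11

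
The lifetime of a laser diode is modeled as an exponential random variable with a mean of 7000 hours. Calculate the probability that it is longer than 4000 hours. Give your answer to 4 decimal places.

0.5647

The rate is λ = 1/7000 = 0.000142857 per hour.
P(X > 4000) = e^(−λ·4000) = e^(−0.57143) ≈ 0.5647.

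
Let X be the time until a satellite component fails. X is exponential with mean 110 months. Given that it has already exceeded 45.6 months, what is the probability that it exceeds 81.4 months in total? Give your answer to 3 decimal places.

The rate is λ = 1/110 = 0.00909091 per month.
The exponential is memoryless, so the remaining time is again Exp(λ): the condition X > 45.6 is irrelevant.
P(X > 35.8) = e^(−0.32545) ≈ 0.722.

0.722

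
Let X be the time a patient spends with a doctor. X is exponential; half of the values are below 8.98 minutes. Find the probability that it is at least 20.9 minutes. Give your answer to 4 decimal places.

0.1992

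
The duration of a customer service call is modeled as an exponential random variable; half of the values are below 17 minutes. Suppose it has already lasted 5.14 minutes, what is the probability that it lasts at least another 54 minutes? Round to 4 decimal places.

For an exponential, median = ln(2)/λ, so λ = ln 2 / 17 = 0.0407734 per minute.
The exponential is memoryless, so the remaining time is again Exp(λ): the condition X > 5.14 is irrelevant.
P(X > 54) = e^(−2.2018) ≈ 0.1106.

0.1106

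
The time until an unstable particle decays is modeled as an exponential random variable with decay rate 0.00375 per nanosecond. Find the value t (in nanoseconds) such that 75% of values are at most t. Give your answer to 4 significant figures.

Set 1 − e^(−λt) = 0.75, so t = −ln(0.25)/λ = 1.3863/0.00375 ≈ 369.678 nanoseconds.

369.7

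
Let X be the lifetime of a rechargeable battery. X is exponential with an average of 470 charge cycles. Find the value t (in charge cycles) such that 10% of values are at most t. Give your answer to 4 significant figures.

The rate is λ = 1/470 = 0.00212766 per charge cycle.
Set 1 − e^(−λt) = 0.1, so t = −ln(0.9)/λ = 0.10536/0.00212766 ≈ 49.5194 charge cycles.

49.52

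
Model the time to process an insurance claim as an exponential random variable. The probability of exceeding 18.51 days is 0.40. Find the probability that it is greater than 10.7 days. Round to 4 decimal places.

e^(−λ·18.51) = 0.40 ⇒ λ = −ln(0.40)/18.51 = 0.0495025.
P(X > 10.7) = e^(−0.0495025·10.7) = e^(−0.52968) ≈ 0.5888.

0.5888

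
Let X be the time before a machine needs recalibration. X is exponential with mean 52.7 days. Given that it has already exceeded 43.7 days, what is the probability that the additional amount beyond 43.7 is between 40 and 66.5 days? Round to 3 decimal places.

The rate is λ = 1/52.7 = 0.0189753 per day.
Memoryless: the residual past 43.7 is again Exp(λ).
P(40 < residual < 66.5) = e^(−λ·40) − e^(−λ·66.5) = 0.46813 − 0.28313 ≈ 0.185.

0.185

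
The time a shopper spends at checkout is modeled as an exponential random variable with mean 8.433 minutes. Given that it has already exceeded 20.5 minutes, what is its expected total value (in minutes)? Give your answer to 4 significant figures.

28.93

The rate is λ = 1/8.433 = 0.118582 per minute.
By memorylessness, E[X | X > 20.5] = 20.5 + 1/λ = 20.5 + 8.433 = 28.933 minutes.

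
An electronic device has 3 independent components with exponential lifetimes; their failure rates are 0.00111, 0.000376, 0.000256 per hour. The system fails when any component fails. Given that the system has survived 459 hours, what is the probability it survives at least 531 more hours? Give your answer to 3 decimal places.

Time to first failure ~ Exp(Σλ) with Σλ = 0.001742.
By memorylessness, P(T > 459+531 | T > 459) = P(T > 531) = e^(−0.001742·531) ≈ 0.397.

0.397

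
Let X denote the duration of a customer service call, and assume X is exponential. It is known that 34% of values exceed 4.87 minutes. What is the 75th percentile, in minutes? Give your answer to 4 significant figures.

6.258

e^(−λ·4.87) = 0.34 ⇒ λ = −ln(0.34)/4.87 = 0.221521.
75th percentile: 1 − e^(−λt) = 0.75, t = −ln(0.25)/λ = 6.25806 minutes.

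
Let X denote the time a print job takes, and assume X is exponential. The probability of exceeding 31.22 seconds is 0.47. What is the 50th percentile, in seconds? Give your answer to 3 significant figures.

e^(−λ·31.22) = 0.47 ⇒ λ = −ln(0.47)/31.22 = 0.0241839.
50th percentile: 1 − e^(−λt) = 0.5, t = −ln(0.5)/λ = 28.6615 seconds.

28.7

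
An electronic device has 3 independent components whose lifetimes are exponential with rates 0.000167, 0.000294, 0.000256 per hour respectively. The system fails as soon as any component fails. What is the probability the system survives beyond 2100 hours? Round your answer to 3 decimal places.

0.222

The time to first failure is exponential with rate Σλ = 0.000167 + 0.000294 + 0.000256 = 0.000717.
P(min > 2100) = e^(−0.000717·2100) = e^(−1.5057) ≈ 0.222.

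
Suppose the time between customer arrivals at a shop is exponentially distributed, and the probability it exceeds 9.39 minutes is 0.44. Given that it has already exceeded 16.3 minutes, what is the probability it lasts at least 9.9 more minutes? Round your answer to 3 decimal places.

0.421

From e^(−λ·9.39) = 0.44, λ = −ln(0.44)/9.39 = 0.0874314.
Memoryless: P(X > 16.3+9.9 | X > 16.3) = P(X > 9.9) = e^(−0.0874314·9.9) ≈ 0.421.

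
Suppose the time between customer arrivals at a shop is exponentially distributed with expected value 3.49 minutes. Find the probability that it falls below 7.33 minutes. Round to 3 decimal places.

0.878

The rate is λ = 1/3.49 = 0.286533 per minute.
P(X ≤ 7.33) = 1 − e^(−λ·7.33) = 1 − e^(−2.1003) ≈ 0.878.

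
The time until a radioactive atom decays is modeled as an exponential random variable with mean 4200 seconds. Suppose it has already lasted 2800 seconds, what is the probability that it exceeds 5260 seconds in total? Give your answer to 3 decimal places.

0.557

The rate is λ = 1/4200 = 0.000238095 per second.
By the memoryless property, P(X > 2800+2460 | X > 2800) = P(X > 2460).
P(X > 2460) = e^(−0.58571) ≈ 0.557.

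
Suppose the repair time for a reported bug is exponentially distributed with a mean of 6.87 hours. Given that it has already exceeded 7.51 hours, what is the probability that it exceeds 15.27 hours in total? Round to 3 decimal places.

0.323

The rate is λ = 1/6.87 = 0.14556 per hour.
P(X > s+t | X > s) = e^(−λ(s+t))/e^(−λs) = e^(−λt), independent of s = 7.51.
P(X > 7.76) = e^(−1.1295) ≈ 0.323.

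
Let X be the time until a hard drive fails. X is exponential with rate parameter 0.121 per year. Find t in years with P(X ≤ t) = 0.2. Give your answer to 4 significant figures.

Set 1 − e^(−λt) = 0.2, so t = −ln(0.8)/λ = 0.22314/0.121 ≈ 1.84416 years.

1.844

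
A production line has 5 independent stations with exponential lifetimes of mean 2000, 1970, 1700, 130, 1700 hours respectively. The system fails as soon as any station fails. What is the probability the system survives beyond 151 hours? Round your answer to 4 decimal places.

The first failure time is exponential with rate Σλ_i = 1/2000 + 1/1970 + 1/1700 + 1/130 + 1/1700 = 0.00987639 per hour.
P(min > 151) = e^(−0.00987639·151) = e^(−1.4913) ≈ 0.2251.

0.2251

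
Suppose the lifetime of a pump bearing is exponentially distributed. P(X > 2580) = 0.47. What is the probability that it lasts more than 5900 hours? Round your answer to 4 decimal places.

0.1779

e^(−λ·2580) = 0.47 ⇒ λ = −ln(0.47)/2580 = 0.000292644.
P(X > 5900) = e^(−0.000292644·5900) = e^(−1.7266) ≈ 0.1779.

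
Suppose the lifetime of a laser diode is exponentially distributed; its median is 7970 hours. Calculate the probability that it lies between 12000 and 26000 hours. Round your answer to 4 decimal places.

For an exponential, median = ln(2)/λ, so λ = ln 2 / 7970 = 0.0000869695 per hour.
P(12000 < X < 26000) = e^(−λ·12000) − e^(−λ·26000) = 0.35217 − 0.10422 ≈ 0.2479.

0.2479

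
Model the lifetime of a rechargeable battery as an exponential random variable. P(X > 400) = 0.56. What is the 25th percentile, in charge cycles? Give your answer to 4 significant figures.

198.5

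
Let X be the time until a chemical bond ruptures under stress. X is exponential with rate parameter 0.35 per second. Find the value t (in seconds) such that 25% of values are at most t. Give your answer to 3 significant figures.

0.822

Set 1 − e^(−λt) = 0.25, so t = −ln(0.75)/λ = 0.28768/0.35 ≈ 0.821949 seconds.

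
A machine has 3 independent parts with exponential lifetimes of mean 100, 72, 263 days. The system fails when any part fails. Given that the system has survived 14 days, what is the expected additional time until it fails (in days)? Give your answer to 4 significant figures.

36.11

First-failure rate Σλ = 1/100 + 1/72 + 1/263 = 0.0276912.
By memorylessness the expected residual is 1/Σλ = 36.1126 days, regardless of the 14 already elapsed.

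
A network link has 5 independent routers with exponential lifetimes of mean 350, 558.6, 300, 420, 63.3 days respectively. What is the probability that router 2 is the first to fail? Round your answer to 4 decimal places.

Rates: λ_i = 1/mean_i → 0.00285714, 0.00179019, 0.00333333, 0.00238095, 0.0157978; Σλ = 0.0261594.
P(router 2 first) = λ_2/Σλ = 0.00179019/0.0261594 ≈ 0.0684.

0.0684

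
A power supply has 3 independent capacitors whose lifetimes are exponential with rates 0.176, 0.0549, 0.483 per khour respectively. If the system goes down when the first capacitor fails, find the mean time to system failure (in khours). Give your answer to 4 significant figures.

1.401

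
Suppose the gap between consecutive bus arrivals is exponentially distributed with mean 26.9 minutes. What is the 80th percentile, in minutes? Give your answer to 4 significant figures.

43.29

The rate is λ = 1/26.9 = 0.0371747 per minute.
Set 1 − e^(−λt) = 0.8, so t = −ln(0.2)/λ = 1.6094/0.0371747 ≈ 43.2939 minutes.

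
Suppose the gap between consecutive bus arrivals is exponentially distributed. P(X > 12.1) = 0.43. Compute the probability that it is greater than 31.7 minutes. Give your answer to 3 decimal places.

e^(−λ·12.1) = 0.43 ⇒ λ = −ln(0.43)/12.1 = 0.0697496.
P(X > 31.7) = e^(−0.0697496·31.7) = e^(−2.2111) ≈ 0.110.

0.110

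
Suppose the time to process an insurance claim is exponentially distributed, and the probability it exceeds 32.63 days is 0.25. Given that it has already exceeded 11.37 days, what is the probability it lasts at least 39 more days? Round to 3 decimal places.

0.191

From e^(−λ·32.63) = 0.25, λ = −ln(0.25)/32.63 = 0.0424853.
Memoryless: P(X > 11.37+39 | X > 11.37) = P(X > 39) = e^(−0.0424853·39) ≈ 0.191.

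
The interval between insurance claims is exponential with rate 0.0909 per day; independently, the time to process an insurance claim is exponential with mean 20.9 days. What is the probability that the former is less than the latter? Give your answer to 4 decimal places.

λ_1 = 0.0909, λ_2 = 1/20.9 = 0.0478469.
For independent exponentials, P(the former < the latter) = λ_1/(λ_1+λ_2) = 0.0909/0.138747 ≈ 0.6551.

0.6551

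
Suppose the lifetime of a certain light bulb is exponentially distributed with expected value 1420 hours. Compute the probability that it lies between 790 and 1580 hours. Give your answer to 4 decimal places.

The rate is λ = 1/1420 = 0.000704225 per hour.
P(790 < X < 1580) = e^(−λ·790) − e^(−λ·1580) = 0.57330 − 0.32868 ≈ 0.2446.

0.2446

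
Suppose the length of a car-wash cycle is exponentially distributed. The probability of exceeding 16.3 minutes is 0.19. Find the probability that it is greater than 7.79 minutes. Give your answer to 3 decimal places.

0.452

e^(−λ·16.3) = 0.19 ⇒ λ = −ln(0.19)/16.3 = 0.101885.
P(X > 7.79) = e^(−0.101885·7.79) = e^(−0.79369) ≈ 0.452.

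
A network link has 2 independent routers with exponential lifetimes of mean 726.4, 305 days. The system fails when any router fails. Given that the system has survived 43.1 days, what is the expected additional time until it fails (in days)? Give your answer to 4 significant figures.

214.8

First-failure rate Σλ = 1/726.4 + 1/305 = 0.00465534.
By memorylessness the expected residual is 1/Σλ = 214.807 days, regardless of the 43.1 already elapsed.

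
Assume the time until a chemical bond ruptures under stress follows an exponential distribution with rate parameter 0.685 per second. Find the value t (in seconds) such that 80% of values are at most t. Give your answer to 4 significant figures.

Set 1 − e^(−λt) = 0.8, so t = −ln(0.2)/λ = 1.6094/0.685 ≈ 2.34954 seconds.

2.350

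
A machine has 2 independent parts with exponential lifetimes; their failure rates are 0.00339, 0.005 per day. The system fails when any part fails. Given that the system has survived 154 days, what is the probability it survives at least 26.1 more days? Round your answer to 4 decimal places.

0.8033

Time to first failure ~ Exp(Σλ) with Σλ = 0.00839.
By memorylessness, P(T > 154+26.1 | T > 154) = P(T > 26.1) = e^(−0.00839·26.1) ≈ 0.8033.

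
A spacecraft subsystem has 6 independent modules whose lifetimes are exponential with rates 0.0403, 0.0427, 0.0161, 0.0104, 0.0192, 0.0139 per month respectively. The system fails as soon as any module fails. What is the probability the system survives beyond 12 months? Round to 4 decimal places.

0.1806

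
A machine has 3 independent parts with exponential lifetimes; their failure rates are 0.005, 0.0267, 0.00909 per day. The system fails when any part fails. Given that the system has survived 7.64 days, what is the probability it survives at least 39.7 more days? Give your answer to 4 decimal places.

Time to first failure ~ Exp(Σλ) with Σλ = 0.04079.
By memorylessness, P(T > 7.64+39.7 | T > 7.64) = P(T > 39.7) = e^(−0.04079·39.7) ≈ 0.1980.

0.1980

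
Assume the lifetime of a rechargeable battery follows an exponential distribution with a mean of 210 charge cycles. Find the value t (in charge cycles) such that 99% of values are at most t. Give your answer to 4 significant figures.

967.1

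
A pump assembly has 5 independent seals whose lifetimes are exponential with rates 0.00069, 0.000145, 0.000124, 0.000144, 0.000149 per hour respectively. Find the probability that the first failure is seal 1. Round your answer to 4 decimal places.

0.5511

The time to first failure is exponential with rate Σλ = 0.00069 + 0.000145 + 0.000124 + 0.000144 + 0.000149 = 0.001252.
P(seal 1 first) = λ_1/Σλ = 0.00069/0.001252 ≈ 0.5511.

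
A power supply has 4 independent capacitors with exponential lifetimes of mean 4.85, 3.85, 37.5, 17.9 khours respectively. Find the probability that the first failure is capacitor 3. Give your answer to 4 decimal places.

0.0486

Rates: λ_i = 1/mean_i → 0.206186, 0.25974, 0.0266667, 0.0558659; Σλ = 0.548458.
P(capacitor 3 first) = λ_3/Σλ = 0.0266667/0.548458 ≈ 0.0486.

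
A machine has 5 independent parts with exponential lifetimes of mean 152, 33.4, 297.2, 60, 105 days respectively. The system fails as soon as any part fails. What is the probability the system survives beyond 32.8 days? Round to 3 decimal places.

0.114

The first failure time is exponential with rate Σλ_i = 1/152 + 1/33.4 + 1/297.2 + 1/60 + 1/105 = 0.0660743 per day.
P(min > 32.8) = e^(−0.0660743·32.8) = e^(−2.1672) ≈ 0.114.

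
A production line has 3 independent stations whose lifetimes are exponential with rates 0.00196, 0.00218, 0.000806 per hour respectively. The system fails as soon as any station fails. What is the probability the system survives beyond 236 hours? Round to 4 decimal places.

0.3112

The time to first failure is exponential with rate Σλ = 0.00196 + 0.00218 + 0.000806 = 0.004946.
P(min > 236) = e^(−0.004946·236) = e^(−1.1673) ≈ 0.3112.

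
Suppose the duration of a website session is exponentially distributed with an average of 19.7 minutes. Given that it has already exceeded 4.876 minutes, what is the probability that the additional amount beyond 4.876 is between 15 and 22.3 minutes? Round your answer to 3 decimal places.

The rate is λ = 1/19.7 = 0.0507614 per minute.
Memoryless: the residual past 4.876 is again Exp(λ).
P(15 < residual < 22.3) = e^(−λ·15) − e^(−λ·22.3) = 0.46700 − 0.32239 ≈ 0.145.

0.145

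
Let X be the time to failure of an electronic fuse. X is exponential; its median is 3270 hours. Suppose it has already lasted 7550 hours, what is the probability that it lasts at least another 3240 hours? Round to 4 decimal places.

For an exponential, median = ln(2)/λ, so λ = ln 2 / 3270 = 0.000211972 per hour.
P(X > s+t | X > s) = e^(−λ(s+t))/e^(−λs) = e^(−λt), independent of s = 7550.
P(X > 3240) = e^(−0.68679) ≈ 0.5032.

0.5032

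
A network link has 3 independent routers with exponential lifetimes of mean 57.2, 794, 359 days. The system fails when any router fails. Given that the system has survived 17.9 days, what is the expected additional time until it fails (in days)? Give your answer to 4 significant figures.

First-failure rate Σλ = 1/57.2 + 1/794 + 1/359 = 0.0215275.
By memorylessness the expected residual is 1/Σλ = 46.4523 days, regardless of the 17.9 already elapsed.

46.45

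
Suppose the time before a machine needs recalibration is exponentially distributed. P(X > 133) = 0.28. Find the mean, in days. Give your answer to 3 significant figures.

104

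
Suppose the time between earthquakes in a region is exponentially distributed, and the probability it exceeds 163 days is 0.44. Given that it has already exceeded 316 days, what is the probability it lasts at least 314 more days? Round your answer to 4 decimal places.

0.2057

From e^(−λ·163) = 0.44, λ = −ln(0.44)/163 = 0.00503669.
Memoryless: P(X > 316+314 | X > 316) = P(X > 314) = e^(−0.00503669·314) ≈ 0.2057.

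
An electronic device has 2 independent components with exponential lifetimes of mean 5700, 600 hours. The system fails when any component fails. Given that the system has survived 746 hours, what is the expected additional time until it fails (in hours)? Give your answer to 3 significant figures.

First-failure rate Σλ = 1/5700 + 1/600 = 0.00184211.
By memorylessness the expected residual is 1/Σλ = 542.857 hours, regardless of the 746 already elapsed.

543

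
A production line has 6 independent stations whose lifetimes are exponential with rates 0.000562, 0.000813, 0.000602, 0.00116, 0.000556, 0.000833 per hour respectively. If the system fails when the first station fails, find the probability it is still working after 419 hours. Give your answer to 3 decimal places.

The time to first failure is exponential with rate Σλ = 0.000562 + 0.000813 + 0.000602 + 0.00116 + 0.000556 + 0.000833 = 0.004526.
P(min > 419) = e^(−0.004526·419) = e^(−1.8964) ≈ 0.150.

0.150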